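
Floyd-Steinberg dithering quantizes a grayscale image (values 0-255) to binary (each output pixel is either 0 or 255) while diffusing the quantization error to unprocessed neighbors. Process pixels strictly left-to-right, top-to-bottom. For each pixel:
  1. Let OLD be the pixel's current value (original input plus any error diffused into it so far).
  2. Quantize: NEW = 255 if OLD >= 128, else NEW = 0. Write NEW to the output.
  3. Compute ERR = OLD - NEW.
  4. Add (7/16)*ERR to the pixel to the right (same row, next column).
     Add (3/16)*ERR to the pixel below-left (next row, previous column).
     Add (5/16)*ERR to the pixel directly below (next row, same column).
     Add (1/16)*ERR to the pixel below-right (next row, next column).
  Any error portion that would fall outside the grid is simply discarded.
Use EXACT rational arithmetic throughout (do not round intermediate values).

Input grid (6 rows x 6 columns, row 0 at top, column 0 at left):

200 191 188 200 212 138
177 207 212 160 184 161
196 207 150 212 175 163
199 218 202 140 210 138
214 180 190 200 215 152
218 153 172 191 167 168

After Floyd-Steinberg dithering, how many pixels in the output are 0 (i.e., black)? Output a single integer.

Answer: 9

Derivation:
(0,0): OLD=200 → NEW=255, ERR=-55
(0,1): OLD=2671/16 → NEW=255, ERR=-1409/16
(0,2): OLD=38265/256 → NEW=255, ERR=-27015/256
(0,3): OLD=630095/4096 → NEW=255, ERR=-414385/4096
(0,4): OLD=10992937/65536 → NEW=255, ERR=-5718743/65536
(0,5): OLD=104672287/1048576 → NEW=0, ERR=104672287/1048576
(1,0): OLD=36685/256 → NEW=255, ERR=-28595/256
(1,1): OLD=219931/2048 → NEW=0, ERR=219931/2048
(1,2): OLD=13207607/65536 → NEW=255, ERR=-3504073/65536
(1,3): OLD=21505195/262144 → NEW=0, ERR=21505195/262144
(1,4): OLD=3439588065/16777216 → NEW=255, ERR=-838602015/16777216
(1,5): OLD=44257679063/268435456 → NEW=255, ERR=-24193362217/268435456
(2,0): OLD=5938521/32768 → NEW=255, ERR=-2417319/32768
(2,1): OLD=200569187/1048576 → NEW=255, ERR=-66817693/1048576
(2,2): OLD=2139199721/16777216 → NEW=0, ERR=2139199721/16777216
(2,3): OLD=37675764193/134217728 → NEW=255, ERR=3450243553/134217728
(2,4): OLD=682275758371/4294967296 → NEW=255, ERR=-412940902109/4294967296
(2,5): OLD=6160537300005/68719476736 → NEW=0, ERR=6160537300005/68719476736
(3,0): OLD=2751441865/16777216 → NEW=255, ERR=-1526748215/16777216
(3,1): OLD=23833104149/134217728 → NEW=255, ERR=-10392416491/134217728
(3,2): OLD=224205418127/1073741824 → NEW=255, ERR=-49598746993/1073741824
(3,3): OLD=8092813217965/68719476736 → NEW=0, ERR=8092813217965/68719476736
(3,4): OLD=137379999394573/549755813888 → NEW=255, ERR=-2807733146867/549755813888
(3,5): OLD=1387771761566883/8796093022208 → NEW=255, ERR=-855231959096157/8796093022208
(4,0): OLD=367314322599/2147483648 → NEW=255, ERR=-180294007641/2147483648
(4,1): OLD=3598285279995/34359738368 → NEW=0, ERR=3598285279995/34359738368
(4,2): OLD=262369126570113/1099511627776 → NEW=255, ERR=-18006338512767/1099511627776
(4,3): OLD=3972182380928997/17592186044416 → NEW=255, ERR=-513825060397083/17592186044416
(4,4): OLD=53411475695734837/281474976710656 → NEW=255, ERR=-18364643365482443/281474976710656
(4,5): OLD=417719966975357267/4503599627370496 → NEW=0, ERR=417719966975357267/4503599627370496
(5,0): OLD=116218102656289/549755813888 → NEW=255, ERR=-23969629885151/549755813888
(5,1): OLD=2785425743752241/17592186044416 → NEW=255, ERR=-1700581697573839/17592186044416
(5,2): OLD=17684981956180395/140737488355328 → NEW=0, ERR=17684981956180395/140737488355328
(5,3): OLD=1006967718626807945/4503599627370496 → NEW=255, ERR=-141450186352668535/4503599627370496
(5,4): OLD=1336989514511388585/9007199254740992 → NEW=255, ERR=-959846295447564375/9007199254740992
(5,5): OLD=21081958610668970365/144115188075855872 → NEW=255, ERR=-15667414348674276995/144115188075855872
Output grid:
  Row 0: #####.  (1 black, running=1)
  Row 1: #.#.##  (2 black, running=3)
  Row 2: ##.##.  (2 black, running=5)
  Row 3: ###.##  (1 black, running=6)
  Row 4: #.###.  (2 black, running=8)
  Row 5: ##.###  (1 black, running=9)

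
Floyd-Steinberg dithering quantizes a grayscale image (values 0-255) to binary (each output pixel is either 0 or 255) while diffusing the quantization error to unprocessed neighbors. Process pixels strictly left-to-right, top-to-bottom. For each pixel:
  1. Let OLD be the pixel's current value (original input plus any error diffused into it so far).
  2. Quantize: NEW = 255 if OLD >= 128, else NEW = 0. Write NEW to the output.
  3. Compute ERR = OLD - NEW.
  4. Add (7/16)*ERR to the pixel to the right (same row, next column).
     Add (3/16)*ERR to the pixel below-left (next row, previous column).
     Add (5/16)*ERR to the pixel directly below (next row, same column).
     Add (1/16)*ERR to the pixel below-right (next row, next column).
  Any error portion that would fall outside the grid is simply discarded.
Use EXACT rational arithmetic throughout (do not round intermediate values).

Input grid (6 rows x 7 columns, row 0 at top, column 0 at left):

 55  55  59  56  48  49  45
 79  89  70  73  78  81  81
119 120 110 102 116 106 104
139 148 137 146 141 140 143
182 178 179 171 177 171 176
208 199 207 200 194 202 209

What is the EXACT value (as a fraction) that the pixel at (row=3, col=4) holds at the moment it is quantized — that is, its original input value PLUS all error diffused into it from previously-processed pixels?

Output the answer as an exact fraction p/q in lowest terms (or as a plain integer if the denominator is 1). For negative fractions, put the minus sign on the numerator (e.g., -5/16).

Answer: 45978104523079/549755813888

Derivation:
(0,0): OLD=55 → NEW=0, ERR=55
(0,1): OLD=1265/16 → NEW=0, ERR=1265/16
(0,2): OLD=23959/256 → NEW=0, ERR=23959/256
(0,3): OLD=397089/4096 → NEW=0, ERR=397089/4096
(0,4): OLD=5925351/65536 → NEW=0, ERR=5925351/65536
(0,5): OLD=92857681/1048576 → NEW=0, ERR=92857681/1048576
(0,6): OLD=1404978487/16777216 → NEW=0, ERR=1404978487/16777216
(1,0): OLD=28419/256 → NEW=0, ERR=28419/256
(1,1): OLD=375317/2048 → NEW=255, ERR=-146923/2048
(1,2): OLD=5962425/65536 → NEW=0, ERR=5962425/65536
(1,3): OLD=43489925/262144 → NEW=255, ERR=-23356795/262144
(1,4): OLD=1508888495/16777216 → NEW=0, ERR=1508888495/16777216
(1,5): OLD=22732965599/134217728 → NEW=255, ERR=-11492555041/134217728
(1,6): OLD=161583212849/2147483648 → NEW=0, ERR=161583212849/2147483648
(2,0): OLD=4595383/32768 → NEW=255, ERR=-3760457/32768
(2,1): OLD=74837581/1048576 → NEW=0, ERR=74837581/1048576
(2,2): OLD=2490844711/16777216 → NEW=255, ERR=-1787345369/16777216
(2,3): OLD=6723935407/134217728 → NEW=0, ERR=6723935407/134217728
(2,4): OLD=155047423327/1073741824 → NEW=255, ERR=-118756741793/1073741824
(2,5): OLD=1738020844533/34359738368 → NEW=0, ERR=1738020844533/34359738368
(2,6): OLD=79325313493507/549755813888 → NEW=255, ERR=-60862419047933/549755813888
(3,0): OLD=1954872647/16777216 → NEW=0, ERR=1954872647/16777216
(3,1): OLD=26056086203/134217728 → NEW=255, ERR=-8169434437/134217728
(3,2): OLD=97638210273/1073741824 → NEW=0, ERR=97638210273/1073741824
(3,3): OLD=747506365015/4294967296 → NEW=255, ERR=-347710295465/4294967296
(3,4): OLD=45978104523079/549755813888 → NEW=0, ERR=45978104523079/549755813888
Target (3,4): original=141, with diffused error = 45978104523079/549755813888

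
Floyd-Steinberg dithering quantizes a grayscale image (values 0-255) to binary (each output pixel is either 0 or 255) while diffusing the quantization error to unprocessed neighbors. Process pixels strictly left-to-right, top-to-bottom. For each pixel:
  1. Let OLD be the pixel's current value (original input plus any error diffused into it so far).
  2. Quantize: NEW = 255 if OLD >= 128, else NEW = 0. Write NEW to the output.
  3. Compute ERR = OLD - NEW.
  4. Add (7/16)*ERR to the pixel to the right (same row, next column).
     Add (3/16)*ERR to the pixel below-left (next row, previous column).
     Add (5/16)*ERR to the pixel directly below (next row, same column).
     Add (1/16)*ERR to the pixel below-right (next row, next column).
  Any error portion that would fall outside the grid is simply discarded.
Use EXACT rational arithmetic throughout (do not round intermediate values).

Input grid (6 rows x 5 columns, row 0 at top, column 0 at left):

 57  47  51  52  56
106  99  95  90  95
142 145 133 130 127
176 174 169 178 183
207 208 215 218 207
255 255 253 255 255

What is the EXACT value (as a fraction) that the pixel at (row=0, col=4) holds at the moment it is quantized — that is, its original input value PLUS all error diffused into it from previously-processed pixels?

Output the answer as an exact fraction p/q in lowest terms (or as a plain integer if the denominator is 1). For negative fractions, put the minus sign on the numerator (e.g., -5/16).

Answer: 6195497/65536

Derivation:
(0,0): OLD=57 → NEW=0, ERR=57
(0,1): OLD=1151/16 → NEW=0, ERR=1151/16
(0,2): OLD=21113/256 → NEW=0, ERR=21113/256
(0,3): OLD=360783/4096 → NEW=0, ERR=360783/4096
(0,4): OLD=6195497/65536 → NEW=0, ERR=6195497/65536
Target (0,4): original=56, with diffused error = 6195497/65536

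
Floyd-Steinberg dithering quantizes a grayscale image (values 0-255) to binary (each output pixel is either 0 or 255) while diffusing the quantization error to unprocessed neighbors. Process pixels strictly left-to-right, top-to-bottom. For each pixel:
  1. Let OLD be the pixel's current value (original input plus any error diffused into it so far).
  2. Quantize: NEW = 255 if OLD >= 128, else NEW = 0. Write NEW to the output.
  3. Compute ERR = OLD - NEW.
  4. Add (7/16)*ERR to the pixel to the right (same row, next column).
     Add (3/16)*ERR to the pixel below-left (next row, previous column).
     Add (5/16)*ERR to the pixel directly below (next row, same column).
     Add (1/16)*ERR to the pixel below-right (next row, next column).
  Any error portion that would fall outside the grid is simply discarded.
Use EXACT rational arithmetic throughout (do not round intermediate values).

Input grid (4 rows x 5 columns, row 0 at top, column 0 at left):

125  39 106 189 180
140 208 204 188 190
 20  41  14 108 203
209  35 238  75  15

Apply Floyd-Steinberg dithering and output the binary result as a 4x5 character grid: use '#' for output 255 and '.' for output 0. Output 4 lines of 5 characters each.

Answer: ..###
###.#
....#
#.#..

Derivation:
(0,0): OLD=125 → NEW=0, ERR=125
(0,1): OLD=1499/16 → NEW=0, ERR=1499/16
(0,2): OLD=37629/256 → NEW=255, ERR=-27651/256
(0,3): OLD=580587/4096 → NEW=255, ERR=-463893/4096
(0,4): OLD=8549229/65536 → NEW=255, ERR=-8162451/65536
(1,0): OLD=50337/256 → NEW=255, ERR=-14943/256
(1,1): OLD=408167/2048 → NEW=255, ERR=-114073/2048
(1,2): OLD=8552307/65536 → NEW=255, ERR=-8159373/65536
(1,3): OLD=17834807/262144 → NEW=0, ERR=17834807/262144
(1,4): OLD=728823237/4194304 → NEW=255, ERR=-340724283/4194304
(2,0): OLD=-284579/32768 → NEW=0, ERR=-284579/32768
(2,1): OLD=-7547697/1048576 → NEW=0, ERR=-7547697/1048576
(2,2): OLD=-315090387/16777216 → NEW=0, ERR=-315090387/16777216
(2,3): OLD=26315043895/268435456 → NEW=0, ERR=26315043895/268435456
(2,4): OLD=965314740161/4294967296 → NEW=255, ERR=-129901920319/4294967296
(3,0): OLD=3438262413/16777216 → NEW=255, ERR=-839927667/16777216
(3,1): OLD=910477961/134217728 → NEW=0, ERR=910477961/134217728
(3,2): OLD=1086754598195/4294967296 → NEW=255, ERR=-8462062285/4294967296
(3,3): OLD=841195116347/8589934592 → NEW=0, ERR=841195116347/8589934592
(3,4): OLD=7493012317959/137438953472 → NEW=0, ERR=7493012317959/137438953472
Row 0: ..###
Row 1: ###.#
Row 2: ....#
Row 3: #.#..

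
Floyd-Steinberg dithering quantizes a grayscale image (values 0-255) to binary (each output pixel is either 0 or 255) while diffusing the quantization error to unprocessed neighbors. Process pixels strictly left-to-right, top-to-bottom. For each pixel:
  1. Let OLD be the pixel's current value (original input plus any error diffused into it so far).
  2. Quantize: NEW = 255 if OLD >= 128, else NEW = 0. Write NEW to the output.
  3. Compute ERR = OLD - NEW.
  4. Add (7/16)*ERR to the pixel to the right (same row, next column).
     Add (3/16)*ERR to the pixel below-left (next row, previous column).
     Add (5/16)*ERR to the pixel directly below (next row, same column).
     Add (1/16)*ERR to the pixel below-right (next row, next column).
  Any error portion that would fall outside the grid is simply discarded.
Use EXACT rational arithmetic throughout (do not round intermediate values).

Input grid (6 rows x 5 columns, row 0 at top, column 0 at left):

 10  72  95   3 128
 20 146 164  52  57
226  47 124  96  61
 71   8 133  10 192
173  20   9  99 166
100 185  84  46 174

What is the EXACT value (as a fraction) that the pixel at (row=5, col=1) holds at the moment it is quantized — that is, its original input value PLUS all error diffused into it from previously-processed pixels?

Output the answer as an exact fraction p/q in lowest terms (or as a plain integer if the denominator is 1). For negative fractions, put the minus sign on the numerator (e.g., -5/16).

(0,0): OLD=10 → NEW=0, ERR=10
(0,1): OLD=611/8 → NEW=0, ERR=611/8
(0,2): OLD=16437/128 → NEW=255, ERR=-16203/128
(0,3): OLD=-107277/2048 → NEW=0, ERR=-107277/2048
(0,4): OLD=3443365/32768 → NEW=0, ERR=3443365/32768
(1,0): OLD=4793/128 → NEW=0, ERR=4793/128
(1,1): OLD=167055/1024 → NEW=255, ERR=-94065/1024
(1,2): OLD=2595387/32768 → NEW=0, ERR=2595387/32768
(1,3): OLD=10757663/131072 → NEW=0, ERR=10757663/131072
(1,4): OLD=256842877/2097152 → NEW=0, ERR=256842877/2097152
(2,0): OLD=3612309/16384 → NEW=255, ERR=-565611/16384
(2,1): OLD=10685751/524288 → NEW=0, ERR=10685751/524288
(2,2): OLD=1403549285/8388608 → NEW=255, ERR=-735545755/8388608
(2,3): OLD=14925067359/134217728 → NEW=0, ERR=14925067359/134217728
(2,4): OLD=328677541593/2147483648 → NEW=255, ERR=-218930788647/2147483648
(3,0): OLD=537150661/8388608 → NEW=0, ERR=537150661/8388608
(3,1): OLD=1596213217/67108864 → NEW=0, ERR=1596213217/67108864
(3,2): OLD=296629404155/2147483648 → NEW=255, ERR=-250978926085/2147483648
(3,3): OLD=-133042723677/4294967296 → NEW=0, ERR=-133042723677/4294967296
(3,4): OLD=10551134736591/68719476736 → NEW=255, ERR=-6972331831089/68719476736
(4,0): OLD=212032001643/1073741824 → NEW=255, ERR=-61772163477/1073741824
(4,1): OLD=-537647615637/34359738368 → NEW=0, ERR=-537647615637/34359738368
(4,2): OLD=-21269809272411/549755813888 → NEW=0, ERR=-21269809272411/549755813888
(4,3): OLD=405190632114539/8796093022208 → NEW=0, ERR=405190632114539/8796093022208
(4,4): OLD=21463993621798765/140737488355328 → NEW=255, ERR=-14424065908809875/140737488355328
(5,0): OLD=43479092385569/549755813888 → NEW=0, ERR=43479092385569/549755813888
(5,1): OLD=896591135519523/4398046511104 → NEW=255, ERR=-224910724811997/4398046511104
Target (5,1): original=185, with diffused error = 896591135519523/4398046511104

Answer: 896591135519523/4398046511104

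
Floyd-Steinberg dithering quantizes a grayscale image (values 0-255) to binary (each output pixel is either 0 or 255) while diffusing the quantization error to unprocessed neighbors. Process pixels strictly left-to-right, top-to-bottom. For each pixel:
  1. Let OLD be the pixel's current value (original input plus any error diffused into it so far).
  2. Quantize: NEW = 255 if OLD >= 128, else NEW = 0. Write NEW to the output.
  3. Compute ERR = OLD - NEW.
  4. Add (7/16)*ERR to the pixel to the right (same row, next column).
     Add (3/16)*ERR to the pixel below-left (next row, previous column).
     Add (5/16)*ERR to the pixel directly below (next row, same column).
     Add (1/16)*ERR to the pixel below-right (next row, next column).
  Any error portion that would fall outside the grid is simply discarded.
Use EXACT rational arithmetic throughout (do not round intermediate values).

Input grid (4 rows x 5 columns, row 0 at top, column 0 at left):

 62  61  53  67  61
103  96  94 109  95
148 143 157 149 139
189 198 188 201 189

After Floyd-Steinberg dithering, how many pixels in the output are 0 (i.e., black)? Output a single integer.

(0,0): OLD=62 → NEW=0, ERR=62
(0,1): OLD=705/8 → NEW=0, ERR=705/8
(0,2): OLD=11719/128 → NEW=0, ERR=11719/128
(0,3): OLD=219249/2048 → NEW=0, ERR=219249/2048
(0,4): OLD=3533591/32768 → NEW=0, ERR=3533591/32768
(1,0): OLD=17779/128 → NEW=255, ERR=-14861/128
(1,1): OLD=96037/1024 → NEW=0, ERR=96037/1024
(1,2): OLD=6200457/32768 → NEW=255, ERR=-2155383/32768
(1,3): OLD=18300117/131072 → NEW=255, ERR=-15123243/131072
(1,4): OLD=178070495/2097152 → NEW=0, ERR=178070495/2097152
(2,0): OLD=2118503/16384 → NEW=255, ERR=-2059417/16384
(2,1): OLD=51236701/524288 → NEW=0, ERR=51236701/524288
(2,2): OLD=1370929751/8388608 → NEW=255, ERR=-768165289/8388608
(2,3): OLD=11366914581/134217728 → NEW=0, ERR=11366914581/134217728
(2,4): OLD=419564986707/2147483648 → NEW=255, ERR=-128043343533/2147483648
(3,0): OLD=1409650295/8388608 → NEW=255, ERR=-729444745/8388608
(3,1): OLD=11104507819/67108864 → NEW=255, ERR=-6008252501/67108864
(3,2): OLD=305375506889/2147483648 → NEW=255, ERR=-242232823351/2147483648
(3,3): OLD=692406308801/4294967296 → NEW=255, ERR=-402810351679/4294967296
(3,4): OLD=9251616472613/68719476736 → NEW=255, ERR=-8271850095067/68719476736
Output grid:
  Row 0: .....  (5 black, running=5)
  Row 1: #.##.  (2 black, running=7)
  Row 2: #.#.#  (2 black, running=9)
  Row 3: #####  (0 black, running=9)

Answer: 9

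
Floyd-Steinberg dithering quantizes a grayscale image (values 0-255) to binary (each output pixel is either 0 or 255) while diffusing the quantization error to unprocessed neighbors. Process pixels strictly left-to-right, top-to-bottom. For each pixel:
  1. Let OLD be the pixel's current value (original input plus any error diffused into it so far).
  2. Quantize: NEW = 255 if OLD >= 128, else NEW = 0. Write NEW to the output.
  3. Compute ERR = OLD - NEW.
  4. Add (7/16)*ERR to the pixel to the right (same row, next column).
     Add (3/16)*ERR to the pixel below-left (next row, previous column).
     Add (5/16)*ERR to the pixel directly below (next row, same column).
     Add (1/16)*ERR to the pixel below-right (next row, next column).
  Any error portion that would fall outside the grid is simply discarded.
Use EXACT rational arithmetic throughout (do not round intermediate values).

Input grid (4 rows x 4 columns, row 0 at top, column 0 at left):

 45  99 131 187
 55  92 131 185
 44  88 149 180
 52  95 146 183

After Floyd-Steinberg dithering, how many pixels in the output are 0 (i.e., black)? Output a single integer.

(0,0): OLD=45 → NEW=0, ERR=45
(0,1): OLD=1899/16 → NEW=0, ERR=1899/16
(0,2): OLD=46829/256 → NEW=255, ERR=-18451/256
(0,3): OLD=636795/4096 → NEW=255, ERR=-407685/4096
(1,0): OLD=23377/256 → NEW=0, ERR=23377/256
(1,1): OLD=324279/2048 → NEW=255, ERR=-197961/2048
(1,2): OLD=3600771/65536 → NEW=0, ERR=3600771/65536
(1,3): OLD=181853701/1048576 → NEW=255, ERR=-85533179/1048576
(2,0): OLD=1782989/32768 → NEW=0, ERR=1782989/32768
(2,1): OLD=102349599/1048576 → NEW=0, ERR=102349599/1048576
(2,2): OLD=393294811/2097152 → NEW=255, ERR=-141478949/2097152
(2,3): OLD=4309337999/33554432 → NEW=255, ERR=-4247042161/33554432
(3,0): OLD=1464742269/16777216 → NEW=0, ERR=1464742269/16777216
(3,1): OLD=41459927715/268435456 → NEW=255, ERR=-26991113565/268435456
(3,2): OLD=271853388381/4294967296 → NEW=0, ERR=271853388381/4294967296
(3,3): OLD=11470782090763/68719476736 → NEW=255, ERR=-6052684476917/68719476736
Output grid:
  Row 0: ..##  (2 black, running=2)
  Row 1: .#.#  (2 black, running=4)
  Row 2: ..##  (2 black, running=6)
  Row 3: .#.#  (2 black, running=8)

Answer: 8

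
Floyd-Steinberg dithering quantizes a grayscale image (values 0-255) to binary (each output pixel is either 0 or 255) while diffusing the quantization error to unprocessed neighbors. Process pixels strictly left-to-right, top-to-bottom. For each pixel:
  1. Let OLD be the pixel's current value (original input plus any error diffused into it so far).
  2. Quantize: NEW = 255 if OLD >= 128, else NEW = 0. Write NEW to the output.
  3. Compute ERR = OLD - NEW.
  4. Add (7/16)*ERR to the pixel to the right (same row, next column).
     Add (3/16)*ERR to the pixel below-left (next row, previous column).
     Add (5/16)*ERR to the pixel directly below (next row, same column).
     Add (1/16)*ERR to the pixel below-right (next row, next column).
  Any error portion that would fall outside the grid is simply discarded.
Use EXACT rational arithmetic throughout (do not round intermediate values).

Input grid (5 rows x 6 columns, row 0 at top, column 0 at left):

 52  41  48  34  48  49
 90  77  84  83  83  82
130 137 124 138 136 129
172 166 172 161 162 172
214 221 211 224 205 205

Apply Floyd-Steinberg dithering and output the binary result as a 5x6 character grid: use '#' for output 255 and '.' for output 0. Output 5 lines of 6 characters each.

Answer: ......
.#.#.#
#.#.#.
#.##.#
######

Derivation:
(0,0): OLD=52 → NEW=0, ERR=52
(0,1): OLD=255/4 → NEW=0, ERR=255/4
(0,2): OLD=4857/64 → NEW=0, ERR=4857/64
(0,3): OLD=68815/1024 → NEW=0, ERR=68815/1024
(0,4): OLD=1268137/16384 → NEW=0, ERR=1268137/16384
(0,5): OLD=21722015/262144 → NEW=0, ERR=21722015/262144
(1,0): OLD=7565/64 → NEW=0, ERR=7565/64
(1,1): OLD=85051/512 → NEW=255, ERR=-45509/512
(1,2): OLD=1399415/16384 → NEW=0, ERR=1399415/16384
(1,3): OLD=10526715/65536 → NEW=255, ERR=-6184965/65536
(1,4): OLD=359181857/4194304 → NEW=0, ERR=359181857/4194304
(1,5): OLD=10079604119/67108864 → NEW=255, ERR=-7033156201/67108864
(2,0): OLD=1231033/8192 → NEW=255, ERR=-857927/8192
(2,1): OLD=22756195/262144 → NEW=0, ERR=22756195/262144
(2,2): OLD=693820073/4194304 → NEW=255, ERR=-375727447/4194304
(2,3): OLD=3043769057/33554432 → NEW=0, ERR=3043769057/33554432
(2,4): OLD=189943330659/1073741824 → NEW=255, ERR=-83860834461/1073741824
(2,5): OLD=1158475342821/17179869184 → NEW=0, ERR=1158475342821/17179869184
(3,0): OLD=652420553/4194304 → NEW=255, ERR=-417126967/4194304
(3,1): OLD=4237118645/33554432 → NEW=0, ERR=4237118645/33554432
(3,2): OLD=59508314815/268435456 → NEW=255, ERR=-8942726465/268435456
(3,3): OLD=2654796916909/17179869184 → NEW=255, ERR=-1726069725011/17179869184
(3,4): OLD=15386350939309/137438953472 → NEW=0, ERR=15386350939309/137438953472
(3,5): OLD=521541283431939/2199023255552 → NEW=255, ERR=-39209646733821/2199023255552
(4,0): OLD=110916652423/536870912 → NEW=255, ERR=-25985430137/536870912
(4,1): OLD=1948398414907/8589934592 → NEW=255, ERR=-242034906053/8589934592
(4,2): OLD=48740272782849/274877906944 → NEW=255, ERR=-21353593487871/274877906944
(4,3): OLD=780762439807013/4398046511104 → NEW=255, ERR=-340739420524507/4398046511104
(4,4): OLD=13825101033033269/70368744177664 → NEW=255, ERR=-4118928732271051/70368744177664
(4,5): OLD=203581247980355411/1125899906842624 → NEW=255, ERR=-83523228264513709/1125899906842624
Row 0: ......
Row 1: .#.#.#
Row 2: #.#.#.
Row 3: #.##.#
Row 4: ######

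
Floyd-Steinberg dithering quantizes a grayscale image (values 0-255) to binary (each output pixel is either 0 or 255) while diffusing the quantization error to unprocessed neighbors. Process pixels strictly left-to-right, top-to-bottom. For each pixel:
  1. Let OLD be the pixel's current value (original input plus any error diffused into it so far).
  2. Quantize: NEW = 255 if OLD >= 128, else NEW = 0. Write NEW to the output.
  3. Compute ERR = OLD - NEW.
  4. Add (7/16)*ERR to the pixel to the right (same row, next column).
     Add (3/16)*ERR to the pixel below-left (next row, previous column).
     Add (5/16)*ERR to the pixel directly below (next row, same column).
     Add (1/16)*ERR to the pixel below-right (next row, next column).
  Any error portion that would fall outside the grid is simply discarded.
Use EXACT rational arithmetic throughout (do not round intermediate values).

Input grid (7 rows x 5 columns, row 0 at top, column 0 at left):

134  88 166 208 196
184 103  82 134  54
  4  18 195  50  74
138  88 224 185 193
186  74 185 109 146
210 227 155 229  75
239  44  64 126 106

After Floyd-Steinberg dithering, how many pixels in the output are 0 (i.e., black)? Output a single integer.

Answer: 16

Derivation:
(0,0): OLD=134 → NEW=255, ERR=-121
(0,1): OLD=561/16 → NEW=0, ERR=561/16
(0,2): OLD=46423/256 → NEW=255, ERR=-18857/256
(0,3): OLD=719969/4096 → NEW=255, ERR=-324511/4096
(0,4): OLD=10573479/65536 → NEW=255, ERR=-6138201/65536
(1,0): OLD=39107/256 → NEW=255, ERR=-26173/256
(1,1): OLD=98005/2048 → NEW=0, ERR=98005/2048
(1,2): OLD=4407545/65536 → NEW=0, ERR=4407545/65536
(1,3): OLD=30539781/262144 → NEW=0, ERR=30539781/262144
(1,4): OLD=296738159/4194304 → NEW=0, ERR=296738159/4194304
(2,0): OLD=-621833/32768 → NEW=0, ERR=-621833/32768
(2,1): OLD=32371853/1048576 → NEW=0, ERR=32371853/1048576
(2,2): OLD=4267419623/16777216 → NEW=255, ERR=-10770457/16777216
(2,3): OLD=27808298949/268435456 → NEW=0, ERR=27808298949/268435456
(2,4): OLD=638714619171/4294967296 → NEW=255, ERR=-456502041309/4294967296
(3,0): OLD=2312878087/16777216 → NEW=255, ERR=-1965311993/16777216
(3,1): OLD=6052097275/134217728 → NEW=0, ERR=6052097275/134217728
(3,2): OLD=1137652490809/4294967296 → NEW=255, ERR=42435830329/4294967296
(3,3): OLD=1732819320433/8589934592 → NEW=255, ERR=-457614000527/8589934592
(3,4): OLD=19647265169685/137438953472 → NEW=255, ERR=-15399667965675/137438953472
(4,0): OLD=338975770633/2147483648 → NEW=255, ERR=-208632559607/2147483648
(4,1): OLD=2756908628745/68719476736 → NEW=0, ERR=2756908628745/68719476736
(4,2): OLD=218218815758247/1099511627776 → NEW=255, ERR=-62156649324633/1099511627776
(4,3): OLD=830850314619657/17592186044416 → NEW=0, ERR=830850314619657/17592186044416
(4,4): OLD=36118317830982079/281474976710656 → NEW=255, ERR=-35657801230235201/281474976710656
(5,0): OLD=205786958182075/1099511627776 → NEW=255, ERR=-74588506900805/1099511627776
(5,1): OLD=1699284777791857/8796093022208 → NEW=255, ERR=-543718942871183/8796093022208
(5,2): OLD=34242343796802169/281474976710656 → NEW=0, ERR=34242343796802169/281474976710656
(5,3): OLD=303650810124304919/1125899906842624 → NEW=255, ERR=16546333879435799/1125899906842624
(5,4): OLD=806922620898153421/18014398509481984 → NEW=0, ERR=806922620898153421/18014398509481984
(6,0): OLD=29021562612277643/140737488355328 → NEW=255, ERR=-6866496918330997/140737488355328
(6,1): OLD=98664769512079013/4503599627370496 → NEW=0, ERR=98664769512079013/4503599627370496
(6,2): OLD=7961898816559298407/72057594037927936 → NEW=0, ERR=7961898816559298407/72057594037927936
(6,3): OLD=224745339600556459821/1152921504606846976 → NEW=255, ERR=-69249644074189519059/1152921504606846976
(6,4): OLD=1745766047873837190779/18446744073709551616 → NEW=0, ERR=1745766047873837190779/18446744073709551616
Output grid:
  Row 0: #.###  (1 black, running=1)
  Row 1: #....  (4 black, running=5)
  Row 2: ..#.#  (3 black, running=8)
  Row 3: #.###  (1 black, running=9)
  Row 4: #.#.#  (2 black, running=11)
  Row 5: ##.#.  (2 black, running=13)
  Row 6: #..#.  (3 black, running=16)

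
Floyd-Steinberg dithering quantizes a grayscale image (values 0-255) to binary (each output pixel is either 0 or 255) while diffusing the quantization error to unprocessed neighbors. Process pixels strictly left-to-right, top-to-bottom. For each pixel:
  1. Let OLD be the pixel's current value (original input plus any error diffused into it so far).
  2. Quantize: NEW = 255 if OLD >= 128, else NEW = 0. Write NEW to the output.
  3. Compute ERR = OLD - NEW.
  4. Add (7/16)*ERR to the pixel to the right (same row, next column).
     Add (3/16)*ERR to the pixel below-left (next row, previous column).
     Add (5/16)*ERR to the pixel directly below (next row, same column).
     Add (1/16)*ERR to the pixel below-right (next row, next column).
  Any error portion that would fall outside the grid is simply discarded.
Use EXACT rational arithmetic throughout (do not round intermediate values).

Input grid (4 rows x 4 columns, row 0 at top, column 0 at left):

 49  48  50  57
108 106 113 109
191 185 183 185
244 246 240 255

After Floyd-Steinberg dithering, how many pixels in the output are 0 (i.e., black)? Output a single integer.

Answer: 6

Derivation:
(0,0): OLD=49 → NEW=0, ERR=49
(0,1): OLD=1111/16 → NEW=0, ERR=1111/16
(0,2): OLD=20577/256 → NEW=0, ERR=20577/256
(0,3): OLD=377511/4096 → NEW=0, ERR=377511/4096
(1,0): OLD=34901/256 → NEW=255, ERR=-30379/256
(1,1): OLD=192339/2048 → NEW=0, ERR=192339/2048
(1,2): OLD=13161423/65536 → NEW=255, ERR=-3550257/65536
(1,3): OLD=124911577/1048576 → NEW=0, ERR=124911577/1048576
(2,0): OLD=5620545/32768 → NEW=255, ERR=-2735295/32768
(2,1): OLD=168038875/1048576 → NEW=255, ERR=-99348005/1048576
(2,2): OLD=320498279/2097152 → NEW=255, ERR=-214275481/2097152
(2,3): OLD=5843149099/33554432 → NEW=255, ERR=-2713231061/33554432
(3,0): OLD=3357949489/16777216 → NEW=255, ERR=-920240591/16777216
(3,1): OLD=45102515055/268435456 → NEW=255, ERR=-23348526225/268435456
(3,2): OLD=639665524881/4294967296 → NEW=255, ERR=-455551135599/4294967296
(3,3): OLD=12159304554359/68719476736 → NEW=255, ERR=-5364162013321/68719476736
Output grid:
  Row 0: ....  (4 black, running=4)
  Row 1: #.#.  (2 black, running=6)
  Row 2: ####  (0 black, running=6)
  Row 3: ####  (0 black, running=6)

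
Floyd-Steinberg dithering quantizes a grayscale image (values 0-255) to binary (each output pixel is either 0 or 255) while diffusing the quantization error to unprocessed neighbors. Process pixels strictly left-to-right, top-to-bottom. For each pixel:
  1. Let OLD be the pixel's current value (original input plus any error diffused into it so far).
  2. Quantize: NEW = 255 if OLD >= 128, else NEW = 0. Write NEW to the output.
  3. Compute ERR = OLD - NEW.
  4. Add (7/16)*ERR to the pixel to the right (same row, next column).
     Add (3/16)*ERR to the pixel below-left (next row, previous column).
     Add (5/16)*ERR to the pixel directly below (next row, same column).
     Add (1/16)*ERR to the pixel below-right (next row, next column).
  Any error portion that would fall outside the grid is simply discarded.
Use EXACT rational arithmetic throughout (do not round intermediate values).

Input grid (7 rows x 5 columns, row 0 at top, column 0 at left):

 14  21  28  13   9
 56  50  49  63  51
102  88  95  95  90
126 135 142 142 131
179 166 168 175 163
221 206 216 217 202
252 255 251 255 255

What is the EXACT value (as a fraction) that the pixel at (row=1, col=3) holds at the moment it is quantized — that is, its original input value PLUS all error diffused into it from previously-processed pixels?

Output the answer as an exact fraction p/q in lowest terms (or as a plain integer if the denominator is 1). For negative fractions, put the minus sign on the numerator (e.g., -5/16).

Answer: 16723373/131072

Derivation:
(0,0): OLD=14 → NEW=0, ERR=14
(0,1): OLD=217/8 → NEW=0, ERR=217/8
(0,2): OLD=5103/128 → NEW=0, ERR=5103/128
(0,3): OLD=62345/2048 → NEW=0, ERR=62345/2048
(0,4): OLD=731327/32768 → NEW=0, ERR=731327/32768
(1,0): OLD=8379/128 → NEW=0, ERR=8379/128
(1,1): OLD=97757/1024 → NEW=0, ERR=97757/1024
(1,2): OLD=3625057/32768 → NEW=0, ERR=3625057/32768
(1,3): OLD=16723373/131072 → NEW=0, ERR=16723373/131072
Target (1,3): original=63, with diffused error = 16723373/131072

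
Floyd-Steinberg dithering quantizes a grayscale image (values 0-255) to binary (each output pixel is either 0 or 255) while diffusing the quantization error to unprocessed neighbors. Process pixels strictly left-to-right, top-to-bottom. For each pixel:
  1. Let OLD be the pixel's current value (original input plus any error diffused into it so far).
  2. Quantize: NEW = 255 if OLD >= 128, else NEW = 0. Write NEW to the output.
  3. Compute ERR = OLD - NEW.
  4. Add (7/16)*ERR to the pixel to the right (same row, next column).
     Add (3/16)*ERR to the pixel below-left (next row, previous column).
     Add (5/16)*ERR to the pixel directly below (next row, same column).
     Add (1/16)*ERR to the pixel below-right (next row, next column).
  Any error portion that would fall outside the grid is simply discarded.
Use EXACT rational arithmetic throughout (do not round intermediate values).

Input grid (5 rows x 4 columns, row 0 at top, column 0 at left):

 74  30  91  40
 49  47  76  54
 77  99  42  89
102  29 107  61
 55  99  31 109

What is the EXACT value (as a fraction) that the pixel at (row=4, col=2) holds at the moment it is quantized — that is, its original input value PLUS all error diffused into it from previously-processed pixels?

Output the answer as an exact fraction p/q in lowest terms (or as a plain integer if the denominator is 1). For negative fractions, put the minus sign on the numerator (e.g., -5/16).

Answer: 73485357804307/549755813888

Derivation:
(0,0): OLD=74 → NEW=0, ERR=74
(0,1): OLD=499/8 → NEW=0, ERR=499/8
(0,2): OLD=15141/128 → NEW=0, ERR=15141/128
(0,3): OLD=187907/2048 → NEW=0, ERR=187907/2048
(1,0): OLD=10729/128 → NEW=0, ERR=10729/128
(1,1): OLD=133087/1024 → NEW=255, ERR=-128033/1024
(1,2): OLD=2600651/32768 → NEW=0, ERR=2600651/32768
(1,3): OLD=65424765/524288 → NEW=0, ERR=65424765/524288
(2,0): OLD=1306629/16384 → NEW=0, ERR=1306629/16384
(2,1): OLD=60260615/524288 → NEW=0, ERR=60260615/524288
(2,2): OLD=139114915/1048576 → NEW=255, ERR=-128271965/1048576
(2,3): OLD=1332736951/16777216 → NEW=0, ERR=1332736951/16777216
(3,0): OLD=1245480501/8388608 → NEW=255, ERR=-893614539/8388608
(3,1): OLD=48328427/134217728 → NEW=0, ERR=48328427/134217728
(3,2): OLD=195437395989/2147483648 → NEW=0, ERR=195437395989/2147483648
(3,3): OLD=4054256476691/34359738368 → NEW=0, ERR=4054256476691/34359738368
(4,0): OLD=46767422801/2147483648 → NEW=0, ERR=46767422801/2147483648
(4,1): OLD=2045199599091/17179869184 → NEW=0, ERR=2045199599091/17179869184
(4,2): OLD=73485357804307/549755813888 → NEW=255, ERR=-66702374737133/549755813888
Target (4,2): original=31, with diffused error = 73485357804307/549755813888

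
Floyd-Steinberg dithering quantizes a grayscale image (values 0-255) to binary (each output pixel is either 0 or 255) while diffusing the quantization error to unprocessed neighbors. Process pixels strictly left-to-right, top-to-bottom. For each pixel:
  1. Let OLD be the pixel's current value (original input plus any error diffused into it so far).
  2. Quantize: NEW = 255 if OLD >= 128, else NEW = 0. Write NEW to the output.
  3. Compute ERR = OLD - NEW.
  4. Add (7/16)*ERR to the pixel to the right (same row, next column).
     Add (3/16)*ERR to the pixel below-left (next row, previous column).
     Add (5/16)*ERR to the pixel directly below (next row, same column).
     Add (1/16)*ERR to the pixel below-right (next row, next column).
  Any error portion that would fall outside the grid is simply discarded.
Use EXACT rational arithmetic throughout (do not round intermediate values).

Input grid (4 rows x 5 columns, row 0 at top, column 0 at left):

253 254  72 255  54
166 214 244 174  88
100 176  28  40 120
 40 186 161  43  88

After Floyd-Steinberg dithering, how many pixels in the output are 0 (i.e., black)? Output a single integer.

Answer: 10

Derivation:
(0,0): OLD=253 → NEW=255, ERR=-2
(0,1): OLD=2025/8 → NEW=255, ERR=-15/8
(0,2): OLD=9111/128 → NEW=0, ERR=9111/128
(0,3): OLD=586017/2048 → NEW=255, ERR=63777/2048
(0,4): OLD=2215911/32768 → NEW=0, ERR=2215911/32768
(1,0): OLD=21123/128 → NEW=255, ERR=-11517/128
(1,1): OLD=191765/1024 → NEW=255, ERR=-69355/1024
(1,2): OLD=7940793/32768 → NEW=255, ERR=-415047/32768
(1,3): OLD=25600773/131072 → NEW=255, ERR=-7822587/131072
(1,4): OLD=178191215/2097152 → NEW=0, ERR=178191215/2097152
(2,0): OLD=969655/16384 → NEW=0, ERR=969655/16384
(2,1): OLD=90559565/524288 → NEW=255, ERR=-43133875/524288
(2,2): OLD=-229640665/8388608 → NEW=0, ERR=-229640665/8388608
(2,3): OLD=3290039173/134217728 → NEW=0, ERR=3290039173/134217728
(2,4): OLD=329739171683/2147483648 → NEW=255, ERR=-217869158557/2147483648
(3,0): OLD=361287495/8388608 → NEW=0, ERR=361287495/8388608
(3,1): OLD=11925170619/67108864 → NEW=255, ERR=-5187589701/67108864
(3,2): OLD=253575203833/2147483648 → NEW=0, ERR=253575203833/2147483648
(3,3): OLD=350412853073/4294967296 → NEW=0, ERR=350412853073/4294967296
(3,4): OLD=6426793592245/68719476736 → NEW=0, ERR=6426793592245/68719476736
Output grid:
  Row 0: ##.#.  (2 black, running=2)
  Row 1: ####.  (1 black, running=3)
  Row 2: .#..#  (3 black, running=6)
  Row 3: .#...  (4 black, running=10)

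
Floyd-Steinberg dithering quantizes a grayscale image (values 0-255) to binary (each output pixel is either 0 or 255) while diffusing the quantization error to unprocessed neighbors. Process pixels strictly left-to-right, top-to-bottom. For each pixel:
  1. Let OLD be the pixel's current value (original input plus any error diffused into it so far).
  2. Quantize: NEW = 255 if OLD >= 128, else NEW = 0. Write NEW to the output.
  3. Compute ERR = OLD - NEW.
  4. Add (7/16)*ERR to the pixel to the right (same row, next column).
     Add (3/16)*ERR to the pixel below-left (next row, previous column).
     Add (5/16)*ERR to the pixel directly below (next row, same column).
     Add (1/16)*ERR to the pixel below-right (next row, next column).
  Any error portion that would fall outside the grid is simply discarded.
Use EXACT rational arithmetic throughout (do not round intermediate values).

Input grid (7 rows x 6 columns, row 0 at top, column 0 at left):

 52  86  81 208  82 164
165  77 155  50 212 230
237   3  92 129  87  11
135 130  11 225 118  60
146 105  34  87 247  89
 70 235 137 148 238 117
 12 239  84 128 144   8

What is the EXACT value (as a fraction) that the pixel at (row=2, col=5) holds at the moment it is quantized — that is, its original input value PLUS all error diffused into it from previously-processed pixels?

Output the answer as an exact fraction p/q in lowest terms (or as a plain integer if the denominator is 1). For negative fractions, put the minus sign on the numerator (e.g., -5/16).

Answer: 466922385313/17179869184

Derivation:
(0,0): OLD=52 → NEW=0, ERR=52
(0,1): OLD=435/4 → NEW=0, ERR=435/4
(0,2): OLD=8229/64 → NEW=255, ERR=-8091/64
(0,3): OLD=156355/1024 → NEW=255, ERR=-104765/1024
(0,4): OLD=610133/16384 → NEW=0, ERR=610133/16384
(0,5): OLD=47262547/262144 → NEW=255, ERR=-19584173/262144
(1,0): OLD=12905/64 → NEW=255, ERR=-3415/64
(1,1): OLD=34399/512 → NEW=0, ERR=34399/512
(1,2): OLD=2170891/16384 → NEW=255, ERR=-2007029/16384
(1,3): OLD=-2391025/65536 → NEW=0, ERR=-2391025/65536
(1,4): OLD=785482029/4194304 → NEW=255, ERR=-284065491/4194304
(1,5): OLD=12036040491/67108864 → NEW=255, ERR=-5076719829/67108864
(2,0): OLD=1908101/8192 → NEW=255, ERR=-180859/8192
(2,1): OLD=-3137081/262144 → NEW=0, ERR=-3137081/262144
(2,2): OLD=192274069/4194304 → NEW=0, ERR=192274069/4194304
(2,3): OLD=3935919021/33554432 → NEW=0, ERR=3935919021/33554432
(2,4): OLD=108114596615/1073741824 → NEW=0, ERR=108114596615/1073741824
(2,5): OLD=466922385313/17179869184 → NEW=0, ERR=466922385313/17179869184
Target (2,5): original=11, with diffused error = 466922385313/17179869184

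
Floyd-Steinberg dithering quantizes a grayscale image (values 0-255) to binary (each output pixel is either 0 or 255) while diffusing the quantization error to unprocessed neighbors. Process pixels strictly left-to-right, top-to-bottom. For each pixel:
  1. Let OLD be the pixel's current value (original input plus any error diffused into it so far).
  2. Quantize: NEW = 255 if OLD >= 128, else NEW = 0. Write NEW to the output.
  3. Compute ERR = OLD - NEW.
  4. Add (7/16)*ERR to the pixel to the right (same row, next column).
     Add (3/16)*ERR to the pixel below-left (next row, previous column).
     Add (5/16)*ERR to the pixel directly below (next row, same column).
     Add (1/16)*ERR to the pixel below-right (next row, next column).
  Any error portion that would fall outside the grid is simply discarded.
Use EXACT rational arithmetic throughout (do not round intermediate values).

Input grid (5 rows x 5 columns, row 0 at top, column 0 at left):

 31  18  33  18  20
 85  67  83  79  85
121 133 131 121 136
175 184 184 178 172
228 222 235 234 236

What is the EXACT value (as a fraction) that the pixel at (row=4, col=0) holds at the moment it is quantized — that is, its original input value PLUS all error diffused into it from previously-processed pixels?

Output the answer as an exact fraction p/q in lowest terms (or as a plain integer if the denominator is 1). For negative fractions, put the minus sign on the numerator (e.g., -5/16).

(0,0): OLD=31 → NEW=0, ERR=31
(0,1): OLD=505/16 → NEW=0, ERR=505/16
(0,2): OLD=11983/256 → NEW=0, ERR=11983/256
(0,3): OLD=157609/4096 → NEW=0, ERR=157609/4096
(0,4): OLD=2413983/65536 → NEW=0, ERR=2413983/65536
(1,0): OLD=25755/256 → NEW=0, ERR=25755/256
(1,1): OLD=269501/2048 → NEW=255, ERR=-252739/2048
(1,2): OLD=3461889/65536 → NEW=0, ERR=3461889/65536
(1,3): OLD=32497261/262144 → NEW=0, ERR=32497261/262144
(1,4): OLD=642363303/4194304 → NEW=255, ERR=-427184217/4194304
(2,0): OLD=4236911/32768 → NEW=255, ERR=-4118929/32768
(2,1): OLD=58336309/1048576 → NEW=0, ERR=58336309/1048576
(2,2): OLD=3143685343/16777216 → NEW=255, ERR=-1134504737/16777216
(2,3): OLD=30698313517/268435456 → NEW=0, ERR=30698313517/268435456
(2,4): OLD=695581992699/4294967296 → NEW=255, ERR=-399634667781/4294967296
(3,0): OLD=2451993087/16777216 → NEW=255, ERR=-1826196993/16777216
(3,1): OLD=17881621907/134217728 → NEW=255, ERR=-16343898733/134217728
(3,2): OLD=577728056897/4294967296 → NEW=255, ERR=-517488603583/4294967296
(3,3): OLD=1197021812409/8589934592 → NEW=255, ERR=-993411508551/8589934592
(3,4): OLD=13671618792061/137438953472 → NEW=0, ERR=13671618792061/137438953472
(4,0): OLD=367546695825/2147483648 → NEW=255, ERR=-180061634415/2147483648
Target (4,0): original=228, with diffused error = 367546695825/2147483648

Answer: 367546695825/2147483648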